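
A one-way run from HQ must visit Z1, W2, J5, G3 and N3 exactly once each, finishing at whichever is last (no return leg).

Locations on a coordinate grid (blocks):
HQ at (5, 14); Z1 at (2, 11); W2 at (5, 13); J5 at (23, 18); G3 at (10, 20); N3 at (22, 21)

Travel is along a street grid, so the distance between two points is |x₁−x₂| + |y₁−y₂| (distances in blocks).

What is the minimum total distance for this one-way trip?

40 blocks — the minimum one-way total.

There are 5! = 120 possible orderings.
HQ→Z1→W2→J5→G3→N3: 6+5+23+15+13 = 62
HQ→Z1→W2→J5→N3→G3: 6+5+23+4+13 = 51
HQ→Z1→W2→G3→J5→N3: 6+5+12+15+4 = 42
HQ→Z1→W2→G3→N3→J5: 6+5+12+13+4 = 40
HQ→Z1→W2→N3→J5→G3: 6+5+25+4+15 = 55
HQ→Z1→W2→N3→G3→J5: 6+5+25+13+15 = 64
HQ→Z1→J5→W2→G3→N3: 6+28+23+12+13 = 82
HQ→Z1→J5→W2→N3→G3: 6+28+23+25+13 = 95
HQ→Z1→J5→G3→W2→N3: 6+28+15+12+25 = 86
HQ→Z1→J5→G3→N3→W2: 6+28+15+13+25 = 87
HQ→Z1→J5→N3→W2→G3: 6+28+4+25+12 = 75
HQ→Z1→J5→N3→G3→W2: 6+28+4+13+12 = 63
HQ→Z1→G3→W2→J5→N3: 6+17+12+23+4 = 62
HQ→Z1→G3→W2→N3→J5: 6+17+12+25+4 = 64
… (106 more)
The minimum is 40.
One shortest path: HQ → Z1 → W2 → G3 → N3 → J5.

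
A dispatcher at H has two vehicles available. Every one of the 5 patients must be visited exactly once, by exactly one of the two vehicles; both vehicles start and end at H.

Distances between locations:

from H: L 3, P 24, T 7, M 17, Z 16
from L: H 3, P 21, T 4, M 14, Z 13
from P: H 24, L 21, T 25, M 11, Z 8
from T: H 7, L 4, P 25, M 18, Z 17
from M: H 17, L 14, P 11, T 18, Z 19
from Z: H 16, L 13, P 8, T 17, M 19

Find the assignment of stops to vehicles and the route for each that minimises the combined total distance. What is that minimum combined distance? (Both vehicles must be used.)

Try each way of splitting the stops between the two vehicles (each non-empty) and, for each split, find the best tour for each vehicle:
  {L} + {P, T, M, Z}: 6 + 60 = 66
  {P} + {L, T, M, Z}: 48 + 60 = 108
  {L, P} + {T, M, Z}: 48 + 60 = 108
  {T} + {L, P, M, Z}: 14 + 52 = 66
  {L, T} + {P, M, Z}: 14 + 52 = 66
  {P, T} + {L, M, Z}: 56 + 52 = 108
  … (15 splits in total)
Best: vehicle 1 H → L → H = 6; vehicle 2 H → T → M → P → Z → H = 60; combined 66.

Minimum combined distance: 66.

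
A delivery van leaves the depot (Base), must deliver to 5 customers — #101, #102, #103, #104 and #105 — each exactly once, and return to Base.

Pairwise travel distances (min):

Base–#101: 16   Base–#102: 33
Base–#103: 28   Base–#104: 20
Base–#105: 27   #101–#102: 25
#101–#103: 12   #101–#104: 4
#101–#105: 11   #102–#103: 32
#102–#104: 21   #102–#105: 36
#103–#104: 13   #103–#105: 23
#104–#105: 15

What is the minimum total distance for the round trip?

There are 60 distinct closed tours to check (reversals are equivalent).
Base-#101-#102-#103-#104-#105-Base: 16+25+32+13+15+27 = 128
Base-#101-#102-#103-#105-#104-Base: 16+25+32+23+15+20 = 131
Base-#101-#102-#104-#103-#105-Base: 16+25+21+13+23+27 = 125
Base-#101-#102-#104-#105-#103-Base: 16+25+21+15+23+28 = 128
Base-#101-#102-#105-#103-#104-Base: 16+25+36+23+13+20 = 133
Base-#101-#102-#105-#104-#103-Base: 16+25+36+15+13+28 = 133
Base-#101-#103-#102-#104-#105-Base: 16+12+32+21+15+27 = 123
Base-#101-#103-#102-#105-#104-Base: 16+12+32+36+15+20 = 131
Base-#101-#103-#104-#102-#105-Base: 16+12+13+21+36+27 = 125
Base-#101-#103-#104-#105-#102-Base: 16+12+13+15+36+33 = 125
Base-#101-#103-#105-#102-#104-Base: 16+12+23+36+21+20 = 128
Base-#101-#103-#105-#104-#102-Base: 16+12+23+15+21+33 = 120
Base-#101-#104-#102-#103-#105-Base: 16+4+21+32+23+27 = 123
Base-#101-#104-#102-#105-#103-Base: 16+4+21+36+23+28 = 128
… (46 more)
Base-#101-#105-#103-#104-#102-Base: 16+11+23+13+21+33 = 117  ← best
The minimum is 117.
One optimal route: Base → #101 → #105 → #103 → #104 → #102 → Base (or its reverse).

Shortest round trip = 117 min.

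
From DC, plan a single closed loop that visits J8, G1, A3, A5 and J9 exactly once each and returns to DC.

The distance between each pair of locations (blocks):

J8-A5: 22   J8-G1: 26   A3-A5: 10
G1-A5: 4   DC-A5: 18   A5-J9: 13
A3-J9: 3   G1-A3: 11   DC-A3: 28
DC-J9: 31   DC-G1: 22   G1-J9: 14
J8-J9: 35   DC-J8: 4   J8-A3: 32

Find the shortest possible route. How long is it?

There are 60 distinct closed tours to check (reversals are equivalent).
DC - J8 - G1 - A3 - A5 - J9 - DC: 4+26+11+10+13+31 = 95
DC - J8 - G1 - A3 - J9 - A5 - DC: 4+26+11+3+13+18 = 75
DC - J8 - G1 - A5 - A3 - J9 - DC: 4+26+4+10+3+31 = 78
DC - J8 - G1 - A5 - J9 - A3 - DC: 4+26+4+13+3+28 = 78
DC - J8 - G1 - J9 - A3 - A5 - DC: 4+26+14+3+10+18 = 75
DC - J8 - G1 - J9 - A5 - A3 - DC: 4+26+14+13+10+28 = 95
DC - J8 - A3 - G1 - A5 - J9 - DC: 4+32+11+4+13+31 = 95
DC - J8 - A3 - G1 - J9 - A5 - DC: 4+32+11+14+13+18 = 92
DC - J8 - A3 - A5 - G1 - J9 - DC: 4+32+10+4+14+31 = 95
DC - J8 - A3 - A5 - J9 - G1 - DC: 4+32+10+13+14+22 = 95
DC - J8 - A3 - J9 - G1 - A5 - DC: 4+32+3+14+4+18 = 75
DC - J8 - A3 - J9 - A5 - G1 - DC: 4+32+3+13+4+22 = 78
DC - J8 - A5 - G1 - A3 - J9 - DC: 4+22+4+11+3+31 = 75
DC - J8 - A5 - G1 - J9 - A3 - DC: 4+22+4+14+3+28 = 75
… (46 more)
The minimum is 75.
One optimal route: DC → J8 → G1 → A3 → J9 → A5 → DC (or its reverse).

Shortest round trip = 75 blocks.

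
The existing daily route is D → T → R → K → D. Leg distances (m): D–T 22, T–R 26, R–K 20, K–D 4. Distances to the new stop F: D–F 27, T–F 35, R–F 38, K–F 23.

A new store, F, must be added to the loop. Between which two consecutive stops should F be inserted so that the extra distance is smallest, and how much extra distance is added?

Insertion cost between consecutive stops i–j is d(i,F) + d(F,j) − d(i,j):
  between D and T: 27 + 35 − 22 = 40
  between T and R: 35 + 38 − 26 = 47
  between R and K: 38 + 23 − 20 = 41
  between K and D: 23 + 27 − 4 = 46
Cheapest insertion is between D and T, adding 40.
New total = 72 + 40 = 112.

Minimum extra distance: 40 m, inserting F between D and T.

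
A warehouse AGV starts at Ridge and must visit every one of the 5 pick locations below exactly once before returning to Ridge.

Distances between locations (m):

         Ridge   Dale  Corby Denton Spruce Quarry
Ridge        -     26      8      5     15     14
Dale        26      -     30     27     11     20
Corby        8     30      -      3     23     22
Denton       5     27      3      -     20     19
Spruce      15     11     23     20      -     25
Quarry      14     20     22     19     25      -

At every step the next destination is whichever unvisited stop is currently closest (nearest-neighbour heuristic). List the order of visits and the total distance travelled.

From Ridge: distances to unvisited — Denton=5, Corby=8, Quarry=14, Spruce=15, Dale=26. Nearest is Denton (5).
From Denton: distances to unvisited — Corby=3, Quarry=19, Spruce=20, Dale=27. Nearest is Corby (3).
From Corby: distances to unvisited — Quarry=22, Spruce=23, Dale=30. Nearest is Quarry (22).
From Quarry: distances to unvisited — Dale=20, Spruce=25. Nearest is Dale (20).
From Dale: distances to unvisited — Spruce=11. Nearest is Spruce (11).
Return Spruce→Ridge: 15.
Total = 5 + 3 + 22 + 20 + 11 + 15 = 76.

Nearest-neighbour total = 76 m; route Ridge → Denton → Corby → Quarry → Dale → Spruce → Ridge.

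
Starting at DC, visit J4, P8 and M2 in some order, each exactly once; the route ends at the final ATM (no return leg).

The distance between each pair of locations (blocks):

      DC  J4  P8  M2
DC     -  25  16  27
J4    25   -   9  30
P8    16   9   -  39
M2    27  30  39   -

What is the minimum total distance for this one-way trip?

There are 3! = 6 possible orderings.
DC → J4 → P8 → M2: 25+9+39 = 73
DC → J4 → M2 → P8: 25+30+39 = 94
DC → P8 → J4 → M2: 16+9+30 = 55
DC → P8 → M2 → J4: 16+39+30 = 85
DC → M2 → J4 → P8: 27+30+9 = 66
DC → M2 → P8 → J4: 27+39+9 = 75
The minimum is 55.
One shortest path: DC → P8 → J4 → M2.

Shortest open route: 55 blocks.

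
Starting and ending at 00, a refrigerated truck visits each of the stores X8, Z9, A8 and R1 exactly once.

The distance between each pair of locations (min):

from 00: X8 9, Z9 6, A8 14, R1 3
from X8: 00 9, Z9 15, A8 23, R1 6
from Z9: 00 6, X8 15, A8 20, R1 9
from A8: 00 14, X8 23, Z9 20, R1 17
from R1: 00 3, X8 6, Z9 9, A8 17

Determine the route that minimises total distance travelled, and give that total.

Minimum total distance: 58 min.

00-X8-Z9-A8-R1-00: 9+15+20+17+3 = 64
00-X8-Z9-R1-A8-00: 9+15+9+17+14 = 64
00-X8-A8-Z9-R1-00: 9+23+20+9+3 = 64
00-X8-A8-R1-Z9-00: 9+23+17+9+6 = 64
00-X8-R1-Z9-A8-00: 9+6+9+20+14 = 58
00-X8-R1-A8-Z9-00: 9+6+17+20+6 = 58
00-Z9-X8-A8-R1-00: 6+15+23+17+3 = 64
00-Z9-X8-R1-A8-00: 6+15+6+17+14 = 58
00-Z9-A8-X8-R1-00: 6+20+23+6+3 = 58
00-Z9-R1-X8-A8-00: 6+9+6+23+14 = 58
00-A8-X8-Z9-R1-00: 14+23+15+9+3 = 64
00-A8-Z9-X8-R1-00: 14+20+15+6+3 = 58
The minimum is 58.
One optimal route: 00 → X8 → R1 → Z9 → A8 → 00 (or its reverse).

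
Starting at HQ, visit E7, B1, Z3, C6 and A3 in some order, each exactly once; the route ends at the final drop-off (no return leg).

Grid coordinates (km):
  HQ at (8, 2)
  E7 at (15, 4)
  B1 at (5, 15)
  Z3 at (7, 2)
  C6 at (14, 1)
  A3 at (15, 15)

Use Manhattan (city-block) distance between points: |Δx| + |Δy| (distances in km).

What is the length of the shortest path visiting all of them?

There are 5! = 120 possible orderings.
HQ → E7 → B1 → Z3 → C6 → A3: 9+21+15+8+15 = 68
HQ → E7 → B1 → Z3 → A3 → C6: 9+21+15+21+15 = 81
HQ → E7 → B1 → C6 → Z3 → A3: 9+21+23+8+21 = 82
HQ → E7 → B1 → C6 → A3 → Z3: 9+21+23+15+21 = 89
HQ → E7 → B1 → A3 → Z3 → C6: 9+21+10+21+8 = 69
HQ → E7 → B1 → A3 → C6 → Z3: 9+21+10+15+8 = 63
HQ → E7 → Z3 → B1 → C6 → A3: 9+10+15+23+15 = 72
HQ → E7 → Z3 → B1 → A3 → C6: 9+10+15+10+15 = 59
HQ → E7 → Z3 → C6 → B1 → A3: 9+10+8+23+10 = 60
HQ → E7 → Z3 → C6 → A3 → B1: 9+10+8+15+10 = 52
HQ → E7 → Z3 → A3 → B1 → C6: 9+10+21+10+23 = 73
HQ → E7 → Z3 → A3 → C6 → B1: 9+10+21+15+23 = 78
HQ → E7 → C6 → B1 → Z3 → A3: 9+4+23+15+21 = 72
HQ → E7 → C6 → B1 → A3 → Z3: 9+4+23+10+21 = 67
… (106 more)
HQ → Z3 → C6 → E7 → A3 → B1: 1+8+4+11+10 = 34  ← best
The minimum is 34.
One shortest path: HQ → Z3 → C6 → E7 → A3 → B1.

34 km — the minimum one-way total.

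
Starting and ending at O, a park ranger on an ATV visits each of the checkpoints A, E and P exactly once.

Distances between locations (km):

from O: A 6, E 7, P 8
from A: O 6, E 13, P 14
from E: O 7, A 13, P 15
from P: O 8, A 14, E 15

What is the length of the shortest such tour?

42 km — the shortest possible round trip.

With 3 stops there are 3!/2 = 3 distinct round trips (a route and its reverse cost the same).
O→A→E→P→O: 6+13+15+8 = 42
O→A→P→E→O: 6+14+15+7 = 42
O→E→A→P→O: 7+13+14+8 = 42
The minimum is 42.
One optimal route: O → A → E → P → O (or its reverse).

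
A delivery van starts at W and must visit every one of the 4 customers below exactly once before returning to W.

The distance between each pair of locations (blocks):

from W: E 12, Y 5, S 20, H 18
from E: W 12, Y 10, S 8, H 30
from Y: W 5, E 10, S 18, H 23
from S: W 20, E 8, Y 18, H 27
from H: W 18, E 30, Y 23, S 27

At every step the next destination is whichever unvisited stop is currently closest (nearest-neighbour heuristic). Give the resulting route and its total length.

Total distance 68 blocks via the nearest-neighbour route W → Y → E → S → H → W.

At W the remaining stops are Y 5, E 12, H 18, S 20; go to Y.
At Y the remaining stops are E 10, S 18, H 23; go to E.
At E the remaining stops are S 8, H 30; go to S.
At S the remaining stops are H 27; go to H.
Return H→W: 18.
Total = 5 + 10 + 8 + 27 + 18 = 68.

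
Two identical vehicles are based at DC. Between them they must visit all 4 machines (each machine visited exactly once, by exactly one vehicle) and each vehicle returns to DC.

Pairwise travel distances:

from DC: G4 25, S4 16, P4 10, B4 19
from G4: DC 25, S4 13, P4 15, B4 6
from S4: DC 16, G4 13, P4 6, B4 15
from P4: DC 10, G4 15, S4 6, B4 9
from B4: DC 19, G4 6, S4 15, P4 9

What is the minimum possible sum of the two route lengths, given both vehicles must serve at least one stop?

74 — the smallest possible combined total.

There are 2^3 − 1 = 7 ways to divide the 4 stops into two non-empty groups. For each, the best each vehicle can do is its own shortest tour through its group:
  {G4} + {S4, P4, B4}: 50 + 50 = 100
  {S4} + {G4, P4, B4}: 32 + 50 = 82
  {G4, S4} + {P4, B4}: 54 + 38 = 92
  {P4} + {G4, S4, B4}: 20 + 54 = 74
  {G4, P4} + {S4, B4}: 50 + 50 = 100
  {S4, P4} + {G4, B4}: 32 + 50 = 82
  … (7 splits in total)
Best: vehicle 1 DC → P4 → DC = 20; vehicle 2 DC → S4 → G4 → B4 → DC = 54; combined 74.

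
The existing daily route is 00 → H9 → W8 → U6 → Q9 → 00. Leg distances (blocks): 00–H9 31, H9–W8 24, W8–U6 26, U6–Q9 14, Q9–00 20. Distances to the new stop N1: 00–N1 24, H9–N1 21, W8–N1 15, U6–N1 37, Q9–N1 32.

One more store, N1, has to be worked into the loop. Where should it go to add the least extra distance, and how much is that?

Minimum extra distance: 12 blocks, inserting N1 between H9 and W8.

Insertion cost between consecutive stops i–j is d(i,N1) + d(N1,j) − d(i,j):
  between 00 and H9: 24 + 21 − 31 = 14
  between H9 and W8: 21 + 15 − 24 = 12
  between W8 and U6: 15 + 37 − 26 = 26
  between U6 and Q9: 37 + 32 − 14 = 55
  between Q9 and 00: 32 + 24 − 20 = 36
Cheapest insertion is between H9 and W8, adding 12.
New total = 115 + 12 = 127.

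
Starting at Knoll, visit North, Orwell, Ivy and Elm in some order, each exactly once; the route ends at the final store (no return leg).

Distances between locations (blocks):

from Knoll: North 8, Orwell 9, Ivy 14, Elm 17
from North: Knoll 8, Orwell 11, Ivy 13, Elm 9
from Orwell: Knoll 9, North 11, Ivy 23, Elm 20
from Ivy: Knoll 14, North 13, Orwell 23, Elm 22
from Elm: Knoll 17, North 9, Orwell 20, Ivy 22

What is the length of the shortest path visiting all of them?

There are 4! = 24 possible orderings.
Knoll - North - Orwell - Ivy - Elm: 8+11+23+22 = 64
Knoll - North - Orwell - Elm - Ivy: 8+11+20+22 = 61
Knoll - North - Ivy - Orwell - Elm: 8+13+23+20 = 64
Knoll - North - Ivy - Elm - Orwell: 8+13+22+20 = 63
Knoll - North - Elm - Orwell - Ivy: 8+9+20+23 = 60
Knoll - North - Elm - Ivy - Orwell: 8+9+22+23 = 62
Knoll - Orwell - North - Ivy - Elm: 9+11+13+22 = 55
Knoll - Orwell - North - Elm - Ivy: 9+11+9+22 = 51
Knoll - Orwell - Ivy - North - Elm: 9+23+13+9 = 54
Knoll - Orwell - Ivy - Elm - North: 9+23+22+9 = 63
Knoll - Orwell - Elm - North - Ivy: 9+20+9+13 = 51
Knoll - Orwell - Elm - Ivy - North: 9+20+22+13 = 64
Knoll - Ivy - North - Orwell - Elm: 14+13+11+20 = 58
Knoll - Ivy - North - Elm - Orwell: 14+13+9+20 = 56
… (10 more)
The minimum is 51.
One shortest path: Knoll → Orwell → North → Elm → Ivy.

51 blocks — the minimum one-way total.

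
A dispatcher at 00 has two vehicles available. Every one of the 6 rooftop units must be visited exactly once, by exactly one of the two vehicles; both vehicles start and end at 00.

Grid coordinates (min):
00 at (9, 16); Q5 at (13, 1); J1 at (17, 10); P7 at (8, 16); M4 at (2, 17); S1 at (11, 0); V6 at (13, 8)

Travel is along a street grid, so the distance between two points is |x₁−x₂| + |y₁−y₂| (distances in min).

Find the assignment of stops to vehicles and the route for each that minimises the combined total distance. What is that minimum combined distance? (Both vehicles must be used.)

There are 2^5 − 1 = 31 ways to divide the 6 stops into two non-empty groups. For each, the best each vehicle can do is its own shortest tour through its group:
  {Q5} + {J1, P7, M4, S1, V6}: 38 + 64 = 102
  {J1} + {Q5, P7, M4, S1, V6}: 28 + 56 = 84
  {Q5, J1} + {P7, M4, S1, V6}: 46 + 56 = 102
  {P7} + {Q5, J1, M4, S1, V6}: 2 + 64 = 66
  {Q5, P7} + {J1, M4, S1, V6}: 40 + 64 = 104
  {J1, P7} + {Q5, M4, S1, V6}: 30 + 56 = 86
  … (31 splits in total)
  {P7, M4} + {Q5, J1, S1, V6}: 16 + 48 = 64  ← best
Best: vehicle 1 00 → P7 → M4 → 00 = 16; vehicle 2 00 → J1 → V6 → Q5 → S1 → 00 = 48; combined 64.

64 min — the smallest possible combined total.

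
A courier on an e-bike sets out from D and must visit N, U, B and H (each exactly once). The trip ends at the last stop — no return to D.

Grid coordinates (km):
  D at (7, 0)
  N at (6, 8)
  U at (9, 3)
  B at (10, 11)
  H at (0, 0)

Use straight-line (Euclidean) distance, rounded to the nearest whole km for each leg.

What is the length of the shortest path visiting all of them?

Minimum one-way distance = 27 km.

There are 4! = 24 possible orderings.
D - N - U - B - H: 8+6+8+15 = 37
D - N - U - H - B: 8+6+9+15 = 38
D - N - B - U - H: 8+5+8+9 = 30
D - N - B - H - U: 8+5+15+9 = 37
D - N - H - U - B: 8+10+9+8 = 35
D - N - H - B - U: 8+10+15+8 = 41
D - U - N - B - H: 4+6+5+15 = 30
D - U - N - H - B: 4+6+10+15 = 35
D - U - B - N - H: 4+8+5+10 = 27
D - U - B - H - N: 4+8+15+10 = 37
D - U - H - N - B: 4+9+10+5 = 28
D - U - H - B - N: 4+9+15+5 = 33
D - B - N - U - H: 11+5+6+9 = 31
D - B - N - H - U: 11+5+10+9 = 35
… (10 more)
The minimum is 27.
One shortest path: D → U → B → N → H.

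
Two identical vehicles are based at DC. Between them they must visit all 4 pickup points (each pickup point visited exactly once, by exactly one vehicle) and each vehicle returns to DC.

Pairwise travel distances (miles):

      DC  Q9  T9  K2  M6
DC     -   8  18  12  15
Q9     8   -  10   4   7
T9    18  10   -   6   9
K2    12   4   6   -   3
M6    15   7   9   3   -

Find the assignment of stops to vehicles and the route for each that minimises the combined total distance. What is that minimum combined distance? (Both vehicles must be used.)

58 miles — the smallest possible combined total.

Try each way of splitting the stops between the two vehicles (each non-empty) and, for each split, find the best tour for each vehicle:
  {Q9} + {T9, K2, M6}: 16 + 42 = 58
  {T9} + {Q9, K2, M6}: 36 + 30 = 66
  {Q9, T9} + {K2, M6}: 36 + 30 = 66
  {K2} + {Q9, T9, M6}: 24 + 42 = 66
  {Q9, K2} + {T9, M6}: 24 + 42 = 66
  {T9, K2} + {Q9, M6}: 36 + 30 = 66
  … (7 splits in total)
Best: vehicle 1 DC → Q9 → DC = 16; vehicle 2 DC → T9 → K2 → M6 → DC = 42; combined 58.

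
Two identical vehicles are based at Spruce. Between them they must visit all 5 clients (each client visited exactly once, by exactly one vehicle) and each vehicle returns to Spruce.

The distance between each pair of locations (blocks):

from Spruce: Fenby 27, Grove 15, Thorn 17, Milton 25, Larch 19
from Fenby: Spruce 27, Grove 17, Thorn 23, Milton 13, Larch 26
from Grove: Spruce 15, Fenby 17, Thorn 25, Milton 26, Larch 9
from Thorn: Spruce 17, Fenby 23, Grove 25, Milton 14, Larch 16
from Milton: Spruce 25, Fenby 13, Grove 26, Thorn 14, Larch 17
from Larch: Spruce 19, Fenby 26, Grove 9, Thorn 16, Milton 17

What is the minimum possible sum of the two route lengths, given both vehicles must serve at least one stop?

Minimum combined distance: 114 blocks.

Check every non-empty split of the stops between the two vehicles; for each half take its own optimal tour:
  {Fenby} + {Grove, Thorn, Milton, Larch}: 54 + 72 = 126
  {Grove} + {Fenby, Thorn, Milton, Larch}: 30 + 89 = 119
  {Fenby, Grove} + {Thorn, Milton, Larch}: 59 + 67 = 126
  {Thorn} + {Fenby, Grove, Milton, Larch}: 34 + 81 = 115
  {Fenby, Thorn} + {Grove, Milton, Larch}: 67 + 66 = 133
  {Grove, Thorn} + {Fenby, Milton, Larch}: 57 + 76 = 133
  … (15 splits in total)
  {Fenby, Thorn, Milton} + {Grove, Larch}: 71 + 43 = 114  ← best
Best: vehicle 1 Spruce → Fenby → Milton → Thorn → Spruce = 71; vehicle 2 Spruce → Grove → Larch → Spruce = 43; combined 114.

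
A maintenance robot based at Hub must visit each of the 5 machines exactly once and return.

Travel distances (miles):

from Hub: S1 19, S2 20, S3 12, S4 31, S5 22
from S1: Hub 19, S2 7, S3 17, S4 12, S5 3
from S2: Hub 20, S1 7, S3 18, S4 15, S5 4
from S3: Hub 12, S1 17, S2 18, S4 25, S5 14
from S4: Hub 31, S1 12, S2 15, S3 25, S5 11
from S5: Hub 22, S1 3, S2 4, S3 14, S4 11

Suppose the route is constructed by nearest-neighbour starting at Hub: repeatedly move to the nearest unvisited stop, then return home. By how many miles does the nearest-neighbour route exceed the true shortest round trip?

Excess over optimum: 6 miles.

Hub: S3=12, S1=19, S2=20, S5=22, S4=31 ⇒ S3
S3: S5=14, S1=17, S2=18, S4=25 ⇒ S5
S5: S1=3, S2=4, S4=11 ⇒ S1
S1: S2=7, S4=12 ⇒ S2
S2: S4=15 ⇒ S4
NN route Hub → S3 → S5 → S1 → S2 → S4 → Hub costs 82.
Optimal: Hub → S1 → S4 → S2 → S5 → S3 → Hub costs 76 (by enumerating all 60 distinct tours).
Excess = 82 − 76 = 6.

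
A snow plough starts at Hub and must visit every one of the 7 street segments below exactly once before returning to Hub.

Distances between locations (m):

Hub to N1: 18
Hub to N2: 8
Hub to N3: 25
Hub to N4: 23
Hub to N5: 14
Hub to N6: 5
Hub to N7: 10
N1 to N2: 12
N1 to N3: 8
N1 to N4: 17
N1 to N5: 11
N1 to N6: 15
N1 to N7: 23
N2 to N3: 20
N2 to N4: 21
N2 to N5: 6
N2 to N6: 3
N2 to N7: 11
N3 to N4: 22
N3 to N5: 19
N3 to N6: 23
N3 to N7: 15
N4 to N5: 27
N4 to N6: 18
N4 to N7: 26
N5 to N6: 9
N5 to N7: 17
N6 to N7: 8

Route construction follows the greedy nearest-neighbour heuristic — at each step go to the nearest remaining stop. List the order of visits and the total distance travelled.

Total distance 97 m via the nearest-neighbour route Hub → N6 → N2 → N5 → N1 → N3 → N7 → N4 → Hub.

At Hub the remaining stops are N6 5, N2 8, N7 10, N5 14, N1 18, N4 23, N3 25; go to N6.
At N6 the remaining stops are N2 3, N7 8, N5 9, N1 15, N4 18, N3 23; go to N2.
At N2 the remaining stops are N5 6, N7 11, N1 12, N3 20, N4 21; go to N5.
At N5 the remaining stops are N1 11, N7 17, N3 19, N4 27; go to N1.
At N1 the remaining stops are N3 8, N4 17, N7 23; go to N3.
At N3 the remaining stops are N7 15, N4 22; go to N7.
At N7 the remaining stops are N4 26; go to N4.
Return N4→Hub: 23.
Total = 5 + 3 + 6 + 11 + 8 + 15 + 26 + 23 = 97.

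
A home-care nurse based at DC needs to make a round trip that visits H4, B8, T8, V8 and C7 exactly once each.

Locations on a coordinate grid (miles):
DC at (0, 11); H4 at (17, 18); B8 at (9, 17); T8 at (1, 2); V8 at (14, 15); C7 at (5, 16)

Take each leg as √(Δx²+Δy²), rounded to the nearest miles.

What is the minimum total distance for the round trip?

There are 60 distinct closed tours to check (reversals are equivalent).
DC → H4 → B8 → T8 → V8 → C7 → DC: 18+8+17+18+9+7 = 77
DC → H4 → B8 → T8 → C7 → V8 → DC: 18+8+17+15+9+15 = 82
DC → H4 → B8 → V8 → T8 → C7 → DC: 18+8+5+18+15+7 = 71
DC → H4 → B8 → V8 → C7 → T8 → DC: 18+8+5+9+15+9 = 64
DC → H4 → B8 → C7 → T8 → V8 → DC: 18+8+4+15+18+15 = 78
DC → H4 → B8 → C7 → V8 → T8 → DC: 18+8+4+9+18+9 = 66
DC → H4 → T8 → B8 → V8 → C7 → DC: 18+23+17+5+9+7 = 79
DC → H4 → T8 → B8 → C7 → V8 → DC: 18+23+17+4+9+15 = 86
DC → H4 → T8 → V8 → B8 → C7 → DC: 18+23+18+5+4+7 = 75
DC → H4 → T8 → V8 → C7 → B8 → DC: 18+23+18+9+4+11 = 83
DC → H4 → T8 → C7 → B8 → V8 → DC: 18+23+15+4+5+15 = 80
DC → H4 → T8 → C7 → V8 → B8 → DC: 18+23+15+9+5+11 = 81
DC → H4 → V8 → B8 → T8 → C7 → DC: 18+4+5+17+15+7 = 66
DC → H4 → V8 → B8 → C7 → T8 → DC: 18+4+5+4+15+9 = 55
… (46 more)
DC → T8 → V8 → H4 → B8 → C7 → DC: 9+18+4+8+4+7 = 50  ← best
The minimum is 50.
One optimal route: DC → T8 → V8 → H4 → B8 → C7 → DC (or its reverse).

Minimum total distance: 50 miles.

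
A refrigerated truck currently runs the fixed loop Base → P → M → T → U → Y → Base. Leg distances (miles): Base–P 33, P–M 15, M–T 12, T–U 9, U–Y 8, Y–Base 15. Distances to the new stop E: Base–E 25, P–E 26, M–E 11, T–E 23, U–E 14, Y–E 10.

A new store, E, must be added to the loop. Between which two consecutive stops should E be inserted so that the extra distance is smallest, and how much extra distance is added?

Insertion cost between consecutive stops i–j is d(i,E) + d(E,j) − d(i,j):
  between Base and P: 25 + 26 − 33 = 18
  between P and M: 26 + 11 − 15 = 22
  between M and T: 11 + 23 − 12 = 22
  between T and U: 23 + 14 − 9 = 28
  between U and Y: 14 + 10 − 8 = 16
  between Y and Base: 10 + 25 − 15 = 20
Cheapest insertion is between U and Y, adding 16.
New total = 92 + 16 = 108.

+16 miles — insert E between U and Y.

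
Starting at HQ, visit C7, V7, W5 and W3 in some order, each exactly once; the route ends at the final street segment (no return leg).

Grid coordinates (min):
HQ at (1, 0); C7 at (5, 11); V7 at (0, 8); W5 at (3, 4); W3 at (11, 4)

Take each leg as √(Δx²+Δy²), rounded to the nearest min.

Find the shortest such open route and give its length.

There are 4! = 24 possible orderings.
HQ→C7→V7→W5→W3: 12+6+5+8 = 31
HQ→C7→V7→W3→W5: 12+6+12+8 = 38
HQ→C7→W5→V7→W3: 12+7+5+12 = 36
HQ→C7→W5→W3→V7: 12+7+8+12 = 39
HQ→C7→W3→V7→W5: 12+9+12+5 = 38
HQ→C7→W3→W5→V7: 12+9+8+5 = 34
HQ→V7→C7→W5→W3: 8+6+7+8 = 29
HQ→V7→C7→W3→W5: 8+6+9+8 = 31
HQ→V7→W5→C7→W3: 8+5+7+9 = 29
HQ→V7→W5→W3→C7: 8+5+8+9 = 30
HQ→V7→W3→C7→W5: 8+12+9+7 = 36
HQ→V7→W3→W5→C7: 8+12+8+7 = 35
HQ→W5→C7→V7→W3: 4+7+6+12 = 29
HQ→W5→C7→W3→V7: 4+7+9+12 = 32
… (10 more)
HQ→W5→V7→C7→W3: 4+5+6+9 = 24  ← best
The minimum is 24.
One shortest path: HQ → W5 → V7 → C7 → W3.

24 min — the minimum one-way total.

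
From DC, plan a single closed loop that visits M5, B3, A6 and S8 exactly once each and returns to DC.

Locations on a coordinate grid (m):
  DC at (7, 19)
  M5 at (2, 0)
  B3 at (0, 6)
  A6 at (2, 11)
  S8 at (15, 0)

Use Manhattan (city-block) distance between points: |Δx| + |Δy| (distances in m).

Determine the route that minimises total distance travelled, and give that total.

Shortest round trip = 68 m.

There are 12 distinct closed tours to check (reversals are equivalent).
DC - M5 - B3 - A6 - S8 - DC: 24+8+7+24+27 = 90
DC - M5 - B3 - S8 - A6 - DC: 24+8+21+24+13 = 90
DC - M5 - A6 - B3 - S8 - DC: 24+11+7+21+27 = 90
DC - M5 - A6 - S8 - B3 - DC: 24+11+24+21+20 = 100
DC - M5 - S8 - B3 - A6 - DC: 24+13+21+7+13 = 78
DC - M5 - S8 - A6 - B3 - DC: 24+13+24+7+20 = 88
DC - B3 - M5 - A6 - S8 - DC: 20+8+11+24+27 = 90
DC - B3 - M5 - S8 - A6 - DC: 20+8+13+24+13 = 78
DC - B3 - A6 - M5 - S8 - DC: 20+7+11+13+27 = 78
DC - B3 - S8 - M5 - A6 - DC: 20+21+13+11+13 = 78
DC - A6 - M5 - B3 - S8 - DC: 13+11+8+21+27 = 80
DC - A6 - B3 - M5 - S8 - DC: 13+7+8+13+27 = 68
The minimum is 68.
One optimal route: DC → A6 → B3 → M5 → S8 → DC (or its reverse).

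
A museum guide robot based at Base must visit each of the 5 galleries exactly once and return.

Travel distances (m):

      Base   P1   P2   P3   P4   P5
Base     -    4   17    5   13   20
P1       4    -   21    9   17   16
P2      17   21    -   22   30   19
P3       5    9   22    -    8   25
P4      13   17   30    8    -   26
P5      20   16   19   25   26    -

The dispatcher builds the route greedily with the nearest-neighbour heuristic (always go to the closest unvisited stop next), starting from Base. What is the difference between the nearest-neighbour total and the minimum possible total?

Base: P1=4, P3=5, P4=13, P2=17, P5=20 ⇒ P1
P1: P3=9, P5=16, P4=17, P2=21 ⇒ P3
P3: P4=8, P2=22, P5=25 ⇒ P4
P4: P5=26, P2=30 ⇒ P5
P5: P2=19 ⇒ P2
NN route Base → P1 → P3 → P4 → P5 → P2 → Base costs 83.
Optimal: Base → P1 → P5 → P2 → P3 → P4 → Base costs 82 (by enumerating all 60 distinct tours).
Excess = 83 − 82 = 1.

Excess over optimum: 1 m.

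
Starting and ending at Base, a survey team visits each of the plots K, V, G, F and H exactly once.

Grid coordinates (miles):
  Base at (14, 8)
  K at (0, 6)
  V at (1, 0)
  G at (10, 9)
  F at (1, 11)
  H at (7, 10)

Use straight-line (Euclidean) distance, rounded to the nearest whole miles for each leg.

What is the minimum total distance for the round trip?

Base-K-V-G-F-H-Base: 14+6+13+9+6+7 = 55
Base-K-V-G-H-F-Base: 14+6+13+3+6+13 = 55
Base-K-V-F-G-H-Base: 14+6+11+9+3+7 = 50
Base-K-V-F-H-G-Base: 14+6+11+6+3+4 = 44
Base-K-V-H-G-F-Base: 14+6+12+3+9+13 = 57
Base-K-V-H-F-G-Base: 14+6+12+6+9+4 = 51
Base-K-G-V-F-H-Base: 14+10+13+11+6+7 = 61
Base-K-G-V-H-F-Base: 14+10+13+12+6+13 = 68
Base-K-G-F-V-H-Base: 14+10+9+11+12+7 = 63
Base-K-G-F-H-V-Base: 14+10+9+6+12+15 = 66
Base-K-G-H-V-F-Base: 14+10+3+12+11+13 = 63
Base-K-G-H-F-V-Base: 14+10+3+6+11+15 = 59
Base-K-F-V-G-H-Base: 14+5+11+13+3+7 = 53
Base-K-F-V-H-G-Base: 14+5+11+12+3+4 = 49
… (46 more)
Base-V-K-F-H-G-Base: 15+6+5+6+3+4 = 39  ← best
The minimum is 39.
One optimal route: Base → V → K → F → H → G → Base (or its reverse).

39 miles — the shortest possible round trip.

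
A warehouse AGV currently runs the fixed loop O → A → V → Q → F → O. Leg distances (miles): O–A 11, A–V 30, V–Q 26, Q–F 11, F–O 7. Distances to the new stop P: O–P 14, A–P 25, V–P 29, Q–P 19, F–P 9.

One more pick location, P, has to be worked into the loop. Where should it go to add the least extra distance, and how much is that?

Insertion cost between consecutive stops i–j is d(i,P) + d(P,j) − d(i,j):
  between O and A: 14 + 25 − 11 = 28
  between A and V: 25 + 29 − 30 = 24
  between V and Q: 29 + 19 − 26 = 22
  between Q and F: 19 + 9 − 11 = 17
  between F and O: 9 + 14 − 7 = 16
Cheapest insertion is between F and O, adding 16.
New total = 85 + 16 = 101.

Minimum extra distance: 16 miles, inserting P between F and O.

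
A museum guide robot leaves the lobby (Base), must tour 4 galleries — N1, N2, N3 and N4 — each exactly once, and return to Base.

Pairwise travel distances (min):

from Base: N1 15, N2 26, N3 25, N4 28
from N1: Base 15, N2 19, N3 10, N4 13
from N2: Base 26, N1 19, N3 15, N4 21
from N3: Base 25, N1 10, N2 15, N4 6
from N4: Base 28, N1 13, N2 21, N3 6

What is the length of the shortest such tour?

Base - N1 - N2 - N3 - N4 - Base: 15+19+15+6+28 = 83
Base - N1 - N2 - N4 - N3 - Base: 15+19+21+6+25 = 86
Base - N1 - N3 - N2 - N4 - Base: 15+10+15+21+28 = 89
Base - N1 - N3 - N4 - N2 - Base: 15+10+6+21+26 = 78
Base - N1 - N4 - N2 - N3 - Base: 15+13+21+15+25 = 89
Base - N1 - N4 - N3 - N2 - Base: 15+13+6+15+26 = 75
Base - N2 - N1 - N3 - N4 - Base: 26+19+10+6+28 = 89
Base - N2 - N1 - N4 - N3 - Base: 26+19+13+6+25 = 89
Base - N2 - N3 - N1 - N4 - Base: 26+15+10+13+28 = 92
Base - N2 - N4 - N1 - N3 - Base: 26+21+13+10+25 = 95
Base - N3 - N1 - N2 - N4 - Base: 25+10+19+21+28 = 103
Base - N3 - N2 - N1 - N4 - Base: 25+15+19+13+28 = 100
The minimum is 75.
One optimal route: Base → N1 → N4 → N3 → N2 → Base (or its reverse).

75 min — the shortest possible round trip.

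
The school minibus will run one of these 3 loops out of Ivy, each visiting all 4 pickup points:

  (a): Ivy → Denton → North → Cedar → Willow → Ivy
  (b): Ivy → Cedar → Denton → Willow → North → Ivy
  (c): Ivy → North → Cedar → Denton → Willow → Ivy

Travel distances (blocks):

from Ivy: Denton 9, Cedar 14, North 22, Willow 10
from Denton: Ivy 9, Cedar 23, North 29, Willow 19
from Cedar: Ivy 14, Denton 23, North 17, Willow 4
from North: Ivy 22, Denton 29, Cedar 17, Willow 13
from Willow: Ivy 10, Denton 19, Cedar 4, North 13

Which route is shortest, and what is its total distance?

69 blocks — (a) is the shortest.

(a): 9 + 29 + 17 + 4 + 10 = 69
(b): 14 + 23 + 19 + 13 + 22 = 91
(c): 22 + 17 + 23 + 19 + 10 = 91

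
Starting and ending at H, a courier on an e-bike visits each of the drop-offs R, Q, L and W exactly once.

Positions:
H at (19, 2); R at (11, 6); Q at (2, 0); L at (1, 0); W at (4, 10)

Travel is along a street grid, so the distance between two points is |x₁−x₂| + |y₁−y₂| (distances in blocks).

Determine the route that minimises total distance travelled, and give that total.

There are 12 distinct closed tours to check (reversals are equivalent).
H-R-Q-L-W-H: 12+15+1+13+23 = 64
H-R-Q-W-L-H: 12+15+12+13+20 = 72
H-R-L-Q-W-H: 12+16+1+12+23 = 64
H-R-L-W-Q-H: 12+16+13+12+19 = 72
H-R-W-Q-L-H: 12+11+12+1+20 = 56
H-R-W-L-Q-H: 12+11+13+1+19 = 56
H-Q-R-L-W-H: 19+15+16+13+23 = 86
H-Q-R-W-L-H: 19+15+11+13+20 = 78
H-Q-L-R-W-H: 19+1+16+11+23 = 70
H-Q-W-R-L-H: 19+12+11+16+20 = 78
H-L-R-Q-W-H: 20+16+15+12+23 = 86
H-L-Q-R-W-H: 20+1+15+11+23 = 70
The minimum is 56.
One optimal route: H → R → W → Q → L → H (or its reverse).

Shortest round trip = 56 blocks.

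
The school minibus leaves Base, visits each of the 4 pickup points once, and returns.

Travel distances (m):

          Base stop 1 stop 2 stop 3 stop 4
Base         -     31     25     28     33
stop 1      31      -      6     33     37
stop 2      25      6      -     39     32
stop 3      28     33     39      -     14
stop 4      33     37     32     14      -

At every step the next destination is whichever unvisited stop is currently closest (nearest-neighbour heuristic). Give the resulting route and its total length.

111 m along Base → stop 2 → stop 1 → stop 3 → stop 4 → Base.

From Base: distances to unvisited — stop 2=25, stop 3=28, stop 1=31, stop 4=33. Nearest is stop 2 (25).
From stop 2: distances to unvisited — stop 1=6, stop 4=32, stop 3=39. Nearest is stop 1 (6).
From stop 1: distances to unvisited — stop 3=33, stop 4=37. Nearest is stop 3 (33).
From stop 3: distances to unvisited — stop 4=14. Nearest is stop 4 (14).
Return stop 4→Base: 33.
Total = 25 + 6 + 33 + 14 + 33 = 111.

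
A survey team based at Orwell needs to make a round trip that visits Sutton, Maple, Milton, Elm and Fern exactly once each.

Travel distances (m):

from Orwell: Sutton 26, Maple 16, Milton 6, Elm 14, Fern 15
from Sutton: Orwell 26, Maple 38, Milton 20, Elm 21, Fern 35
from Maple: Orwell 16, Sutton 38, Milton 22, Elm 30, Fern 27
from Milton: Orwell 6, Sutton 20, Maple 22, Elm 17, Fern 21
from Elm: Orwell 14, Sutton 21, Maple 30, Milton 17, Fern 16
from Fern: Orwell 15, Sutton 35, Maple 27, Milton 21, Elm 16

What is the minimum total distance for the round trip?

There are 60 distinct closed tours to check (reversals are equivalent).
Orwell-Sutton-Maple-Milton-Elm-Fern-Orwell: 26+38+22+17+16+15 = 134
Orwell-Sutton-Maple-Milton-Fern-Elm-Orwell: 26+38+22+21+16+14 = 137
Orwell-Sutton-Maple-Elm-Milton-Fern-Orwell: 26+38+30+17+21+15 = 147
Orwell-Sutton-Maple-Elm-Fern-Milton-Orwell: 26+38+30+16+21+6 = 137
Orwell-Sutton-Maple-Fern-Milton-Elm-Orwell: 26+38+27+21+17+14 = 143
Orwell-Sutton-Maple-Fern-Elm-Milton-Orwell: 26+38+27+16+17+6 = 130
Orwell-Sutton-Milton-Maple-Elm-Fern-Orwell: 26+20+22+30+16+15 = 129
Orwell-Sutton-Milton-Maple-Fern-Elm-Orwell: 26+20+22+27+16+14 = 125
Orwell-Sutton-Milton-Elm-Maple-Fern-Orwell: 26+20+17+30+27+15 = 135
Orwell-Sutton-Milton-Elm-Fern-Maple-Orwell: 26+20+17+16+27+16 = 122
Orwell-Sutton-Milton-Fern-Maple-Elm-Orwell: 26+20+21+27+30+14 = 138
Orwell-Sutton-Milton-Fern-Elm-Maple-Orwell: 26+20+21+16+30+16 = 129
Orwell-Sutton-Elm-Maple-Milton-Fern-Orwell: 26+21+30+22+21+15 = 135
Orwell-Sutton-Elm-Maple-Fern-Milton-Orwell: 26+21+30+27+21+6 = 131
… (46 more)
Orwell-Maple-Fern-Elm-Sutton-Milton-Orwell: 16+27+16+21+20+6 = 106  ← best
The minimum is 106.
One optimal route: Orwell → Maple → Fern → Elm → Sutton → Milton → Orwell (or its reverse).

Minimum total distance: 106 m.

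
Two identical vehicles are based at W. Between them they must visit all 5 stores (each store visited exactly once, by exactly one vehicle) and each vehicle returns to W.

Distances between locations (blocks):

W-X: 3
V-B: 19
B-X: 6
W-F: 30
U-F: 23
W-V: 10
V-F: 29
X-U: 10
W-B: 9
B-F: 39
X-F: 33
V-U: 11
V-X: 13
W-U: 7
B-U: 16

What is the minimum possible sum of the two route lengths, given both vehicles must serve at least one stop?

Check every non-empty split of the stops between the two vehicles; for each half take its own optimal tour:
  {V} + {B, X, U, F}: 20 + 78 = 98
  {B} + {V, X, U, F}: 18 + 75 = 93
  {V, B} + {X, U, F}: 38 + 66 = 104
  {X} + {V, B, U, F}: 6 + 87 = 93
  {V, X} + {B, U, F}: 26 + 78 = 104
  {B, X} + {V, U, F}: 18 + 69 = 87
  … (15 splits in total)
Best: vehicle 1 W → B → X → W = 18; vehicle 2 W → V → F → U → W = 69; combined 87.

Minimum combined distance: 87 blocks.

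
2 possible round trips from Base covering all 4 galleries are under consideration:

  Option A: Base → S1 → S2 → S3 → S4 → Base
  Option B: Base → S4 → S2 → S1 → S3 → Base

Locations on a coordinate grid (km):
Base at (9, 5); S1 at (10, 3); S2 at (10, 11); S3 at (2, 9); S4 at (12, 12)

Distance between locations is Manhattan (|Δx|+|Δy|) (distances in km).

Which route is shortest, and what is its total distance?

Shortest is Option A, total 44 km.

Option A: 3 + 8 + 10 + 13 + 10 = 44
Option B: 10 + 3 + 8 + 14 + 11 = 46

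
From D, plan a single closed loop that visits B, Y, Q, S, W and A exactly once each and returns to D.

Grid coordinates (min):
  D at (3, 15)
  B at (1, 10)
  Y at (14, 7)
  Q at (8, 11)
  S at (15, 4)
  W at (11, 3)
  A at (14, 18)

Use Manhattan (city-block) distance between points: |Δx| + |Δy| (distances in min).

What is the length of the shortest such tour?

Shortest round trip = 60 min.

There are 360 distinct closed tours to check (reversals are equivalent).
D→B→Y→Q→S→W→A→D: 7+16+10+14+5+18+14 = 84
D→B→Y→Q→S→A→W→D: 7+16+10+14+15+18+20 = 100
D→B→Y→Q→W→S→A→D: 7+16+10+11+5+15+14 = 78
D→B→Y→Q→W→A→S→D: 7+16+10+11+18+15+23 = 100
D→B→Y→Q→A→S→W→D: 7+16+10+13+15+5+20 = 86
D→B→Y→Q→A→W→S→D: 7+16+10+13+18+5+23 = 92
D→B→Y→S→Q→W→A→D: 7+16+4+14+11+18+14 = 84
D→B→Y→S→Q→A→W→D: 7+16+4+14+13+18+20 = 92
… (352 more)
D→B→Q→W→S→Y→A→D: 7+8+11+5+4+11+14 = 60  ← best
The minimum is 60.
One optimal route: D → B → Q → W → S → Y → A → D (or its reverse).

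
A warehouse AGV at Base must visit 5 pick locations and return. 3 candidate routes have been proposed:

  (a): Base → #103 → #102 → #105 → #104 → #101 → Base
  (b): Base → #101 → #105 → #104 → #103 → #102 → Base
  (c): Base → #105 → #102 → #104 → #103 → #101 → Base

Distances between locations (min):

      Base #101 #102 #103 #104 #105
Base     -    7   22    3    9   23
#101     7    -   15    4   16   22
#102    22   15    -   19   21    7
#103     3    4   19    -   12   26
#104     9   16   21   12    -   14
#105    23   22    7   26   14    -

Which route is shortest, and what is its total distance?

(a): 3 + 19 + 7 + 14 + 16 + 7 = 66
(b): 7 + 22 + 14 + 12 + 19 + 22 = 96
(c): 23 + 7 + 21 + 12 + 4 + 7 = 74

66 min — (a) is the shortest.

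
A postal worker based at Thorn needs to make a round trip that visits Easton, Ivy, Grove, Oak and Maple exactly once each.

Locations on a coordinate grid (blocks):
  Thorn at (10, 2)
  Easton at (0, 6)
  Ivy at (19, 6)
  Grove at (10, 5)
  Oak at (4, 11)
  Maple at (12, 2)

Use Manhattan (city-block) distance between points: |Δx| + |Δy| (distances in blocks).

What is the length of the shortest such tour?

Shortest round trip = 56 blocks.

Thorn→Easton→Ivy→Grove→Oak→Maple→Thorn: 14+19+10+12+17+2 = 74
Thorn→Easton→Ivy→Grove→Maple→Oak→Thorn: 14+19+10+5+17+15 = 80
Thorn→Easton→Ivy→Oak→Grove→Maple→Thorn: 14+19+20+12+5+2 = 72
Thorn→Easton→Ivy→Oak→Maple→Grove→Thorn: 14+19+20+17+5+3 = 78
Thorn→Easton→Ivy→Maple→Grove→Oak→Thorn: 14+19+11+5+12+15 = 76
Thorn→Easton→Ivy→Maple→Oak→Grove→Thorn: 14+19+11+17+12+3 = 76
Thorn→Easton→Grove→Ivy→Oak→Maple→Thorn: 14+11+10+20+17+2 = 74
Thorn→Easton→Grove→Ivy→Maple→Oak→Thorn: 14+11+10+11+17+15 = 78
Thorn→Easton→Grove→Oak→Ivy→Maple→Thorn: 14+11+12+20+11+2 = 70
Thorn→Easton→Grove→Oak→Maple→Ivy→Thorn: 14+11+12+17+11+13 = 78
Thorn→Easton→Grove→Maple→Ivy→Oak→Thorn: 14+11+5+11+20+15 = 76
Thorn→Easton→Grove→Maple→Oak→Ivy→Thorn: 14+11+5+17+20+13 = 80
Thorn→Easton→Oak→Ivy→Grove→Maple→Thorn: 14+9+20+10+5+2 = 60
Thorn→Easton→Oak→Ivy→Maple→Grove→Thorn: 14+9+20+11+5+3 = 62
… (46 more)
Thorn→Grove→Easton→Oak→Ivy→Maple→Thorn: 3+11+9+20+11+2 = 56  ← best
The minimum is 56.
One optimal route: Thorn → Grove → Easton → Oak → Ivy → Maple → Thorn (or its reverse).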